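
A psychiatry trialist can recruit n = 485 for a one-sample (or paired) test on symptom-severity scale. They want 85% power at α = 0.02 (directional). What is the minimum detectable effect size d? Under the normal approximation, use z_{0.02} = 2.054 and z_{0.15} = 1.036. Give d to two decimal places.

For a single sample (or paired design) of n = 485: d_min = (z_{α} + z_β)/√n.
z-sum = 2.054 + 1.036 = 3.090.
d_min = 3.090 / √485 = 3.090 / 22.023 = 0.140.

d_min ≈ 0.14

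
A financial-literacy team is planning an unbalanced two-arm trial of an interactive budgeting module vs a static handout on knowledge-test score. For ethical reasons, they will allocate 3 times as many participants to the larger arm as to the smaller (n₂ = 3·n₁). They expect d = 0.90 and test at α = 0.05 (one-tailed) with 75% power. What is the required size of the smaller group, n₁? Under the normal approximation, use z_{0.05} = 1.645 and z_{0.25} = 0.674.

n₁ = 9

With allocation ratio k = n₂/n₁ = 3, Var(x̄₁−x̄₂) = σ²(1/n₁ + 1/(k·n₁)) = σ²·(k+1)/(k·n₁).
So n₁ = (1 + 1/k)·((z_{α} + z_β)/d)² = 1.333 × (2.319/0.90)².
n₁ = 1.333 × 6.64 = 8.9.
Round up: n₁ = 9, giving n₂ = 3 × 9 = 27.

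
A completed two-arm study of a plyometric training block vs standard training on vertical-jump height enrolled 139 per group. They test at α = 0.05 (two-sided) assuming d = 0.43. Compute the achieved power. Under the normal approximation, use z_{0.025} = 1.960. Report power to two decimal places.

power ≈ 0.95

For two equal groups, power = Φ(d·√(n/2) − z_{α/2}).
d·√(n/2) = 0.43 × √(139/2) = 0.43 × 8.337 = 3.585.
z_β = 3.585 − 1.960 = 1.625.
Power = Φ(1.625) = 0.948.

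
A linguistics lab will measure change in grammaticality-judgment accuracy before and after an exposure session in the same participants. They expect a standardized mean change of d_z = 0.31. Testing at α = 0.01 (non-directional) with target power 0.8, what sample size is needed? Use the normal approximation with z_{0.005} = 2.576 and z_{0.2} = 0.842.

For a paired (one-sample on differences) test: n = ((z_{α/2} + z_β) / d)².
z_{α/2} + z_β = 2.576 + 0.842 = 3.418.
n = (3.418 / 0.31)² = 11.026² = 121.57.
Round up.

n = 122 pairs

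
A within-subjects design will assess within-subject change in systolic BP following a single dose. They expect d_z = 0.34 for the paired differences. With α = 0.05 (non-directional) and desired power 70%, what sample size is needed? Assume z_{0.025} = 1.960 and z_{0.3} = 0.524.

For a paired (one-sample on differences) test: n = ((z_{α/2} + z_β) / d)².
z_{α/2} + z_β = 1.960 + 0.524 = 2.484.
n = (2.484 / 0.34)² = 7.306² = 53.38.
Round up.

n = 54 pairs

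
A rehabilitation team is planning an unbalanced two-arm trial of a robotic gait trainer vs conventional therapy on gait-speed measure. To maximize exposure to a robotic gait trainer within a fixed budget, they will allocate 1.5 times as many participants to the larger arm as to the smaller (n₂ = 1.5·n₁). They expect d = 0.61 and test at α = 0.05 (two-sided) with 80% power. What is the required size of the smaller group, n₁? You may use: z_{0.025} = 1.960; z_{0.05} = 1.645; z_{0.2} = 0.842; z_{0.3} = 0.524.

n₁ = 36

With allocation ratio k = n₂/n₁ = 1.5, Var(x̄₁−x̄₂) = σ²(1/n₁ + 1/(k·n₁)) = σ²·(k+1)/(k·n₁).
So n₁ = (1 + 1/k)·((z_{α/2} + z_β)/d)² = 1.667 × (2.802/0.61)².
n₁ = 1.667 × 21.10 = 35.2.
Round up: n₁ = 36, giving n₂ = 1.5 × 36 = 54.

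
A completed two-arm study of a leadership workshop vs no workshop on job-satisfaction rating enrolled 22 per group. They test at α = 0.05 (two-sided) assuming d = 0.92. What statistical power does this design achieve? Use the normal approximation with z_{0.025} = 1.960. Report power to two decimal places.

power ≈ 0.86

For two equal groups, power = Φ(d·√(n/2) − z_{α/2}).
d·√(n/2) = 0.92 × √(22/2) = 0.92 × 3.317 = 3.051.
z_β = 3.051 − 1.960 = 1.091.
Power = Φ(1.091) = 0.862.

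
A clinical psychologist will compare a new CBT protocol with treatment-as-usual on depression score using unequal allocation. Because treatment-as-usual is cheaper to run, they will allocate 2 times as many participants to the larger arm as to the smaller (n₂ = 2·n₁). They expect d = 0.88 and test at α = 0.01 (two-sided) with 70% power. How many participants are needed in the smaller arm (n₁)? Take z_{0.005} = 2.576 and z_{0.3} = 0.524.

With allocation ratio k = n₂/n₁ = 2, Var(x̄₁−x̄₂) = σ²(1/n₁ + 1/(k·n₁)) = σ²·(k+1)/(k·n₁).
So n₁ = (1 + 1/k)·((z_{α/2} + z_β)/d)² = 1.500 × (3.100/0.88)².
n₁ = 1.500 × 12.41 = 18.6.
Round up: n₁ = 19, giving n₂ = 2 × 19 = 38.

n₁ = 19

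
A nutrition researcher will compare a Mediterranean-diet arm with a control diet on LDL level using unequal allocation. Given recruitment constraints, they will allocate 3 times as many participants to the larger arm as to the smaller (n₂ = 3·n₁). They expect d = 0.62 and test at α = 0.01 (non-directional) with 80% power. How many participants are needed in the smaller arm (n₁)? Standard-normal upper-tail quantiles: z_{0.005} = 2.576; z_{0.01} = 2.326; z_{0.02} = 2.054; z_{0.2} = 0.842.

n₁ = 41

With allocation ratio k = n₂/n₁ = 3, Var(x̄₁−x̄₂) = σ²(1/n₁ + 1/(k·n₁)) = σ²·(k+1)/(k·n₁).
So n₁ = (1 + 1/k)·((z_{α/2} + z_β)/d)² = 1.333 × (3.418/0.62)².
n₁ = 1.333 × 30.39 = 40.5.
Round up: n₁ = 41, giving n₂ = 3 × 41 = 123.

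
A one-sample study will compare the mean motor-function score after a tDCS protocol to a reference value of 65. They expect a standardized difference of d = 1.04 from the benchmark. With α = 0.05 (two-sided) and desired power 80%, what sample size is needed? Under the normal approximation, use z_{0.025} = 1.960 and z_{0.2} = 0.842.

n = 8

For a one-sample test: n = ((z_{α/2} + z_β) / d)².
z_{α/2} + z_β = 1.960 + 0.842 = 2.802.
n = (2.802 / 1.04)² = 2.694² = 7.26.
Round up.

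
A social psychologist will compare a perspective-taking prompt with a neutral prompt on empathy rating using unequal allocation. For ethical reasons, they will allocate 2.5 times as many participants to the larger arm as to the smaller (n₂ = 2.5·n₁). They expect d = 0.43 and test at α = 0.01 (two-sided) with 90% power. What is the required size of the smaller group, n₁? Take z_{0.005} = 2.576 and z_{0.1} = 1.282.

n₁ = 113

With allocation ratio k = n₂/n₁ = 2.5, Var(x̄₁−x̄₂) = σ²(1/n₁ + 1/(k·n₁)) = σ²·(k+1)/(k·n₁).
So n₁ = (1 + 1/k)·((z_{α/2} + z_β)/d)² = 1.400 × (3.858/0.43)².
n₁ = 1.400 × 80.50 = 112.7.
Round up: n₁ = 113, giving n₂ = ⌈2.5 × 113⌉ = ⌈282.5⌉ = 283.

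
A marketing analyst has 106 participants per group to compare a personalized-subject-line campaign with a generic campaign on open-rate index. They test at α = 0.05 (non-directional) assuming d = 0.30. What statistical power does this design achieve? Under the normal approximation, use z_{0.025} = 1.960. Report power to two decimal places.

power ≈ 0.59

For two equal groups, power = Φ(d·√(n/2) − z_{α/2}).
d·√(n/2) = 0.30 × √(106/2) = 0.30 × 7.280 = 2.184.
z_β = 2.184 − 1.960 = 0.224.
Power = Φ(0.224) = 0.589.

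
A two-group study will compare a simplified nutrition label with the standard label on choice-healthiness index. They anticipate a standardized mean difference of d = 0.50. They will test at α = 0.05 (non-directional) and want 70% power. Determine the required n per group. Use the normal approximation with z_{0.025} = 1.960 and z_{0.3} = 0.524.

For two independent groups with equal n: n = 2·((z_{α/2} + z_β) / d)².
z_{α/2} + z_β = 1.960 + 0.524 = 2.484.
n = 2 × (2.484 / 0.50)² = 2 × 4.968² = 2 × 24.68 = 49.4.
Round up to the next whole participant.

n = 50 per group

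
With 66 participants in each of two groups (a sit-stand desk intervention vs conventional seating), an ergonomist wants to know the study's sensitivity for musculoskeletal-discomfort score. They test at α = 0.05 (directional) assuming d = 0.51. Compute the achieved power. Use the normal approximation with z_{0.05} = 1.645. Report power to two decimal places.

power ≈ 0.90

For two equal groups, power = Φ(d·√(n/2) − z_{α}).
d·√(n/2) = 0.51 × √(66/2) = 0.51 × 5.745 = 2.930.
z_β = 2.930 − 1.645 = 1.285.
Power = Φ(1.285) = 0.901.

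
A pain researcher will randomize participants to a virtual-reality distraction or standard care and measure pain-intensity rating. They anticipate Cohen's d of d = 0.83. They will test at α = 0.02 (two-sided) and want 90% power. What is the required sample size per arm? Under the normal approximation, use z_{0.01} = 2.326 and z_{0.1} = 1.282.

n = 38 per group

For two independent groups with equal n: n = 2·((z_{α/2} + z_β) / d)².
z_{α/2} + z_β = 2.326 + 1.282 = 3.608.
n = 2 × (3.608 / 0.83)² = 2 × 4.347² = 2 × 18.90 = 37.8.
Round up to the next whole participant.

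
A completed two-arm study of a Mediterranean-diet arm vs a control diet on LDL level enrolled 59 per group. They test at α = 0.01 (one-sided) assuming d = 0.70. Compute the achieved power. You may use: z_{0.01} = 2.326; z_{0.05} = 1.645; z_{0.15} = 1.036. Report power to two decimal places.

power ≈ 0.93

For two equal groups, power = Φ(d·√(n/2) − z_{α}).
d·√(n/2) = 0.70 × √(59/2) = 0.70 × 5.431 = 3.802.
z_β = 3.802 − 2.326 = 1.476.
Power = Φ(1.476) = 0.930.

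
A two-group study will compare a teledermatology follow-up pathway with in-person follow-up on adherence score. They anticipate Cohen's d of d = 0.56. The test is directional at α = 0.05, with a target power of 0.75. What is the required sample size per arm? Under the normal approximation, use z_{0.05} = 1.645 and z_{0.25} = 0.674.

n = 35 per group

For two independent groups with equal n: n = 2·((z_{α} + z_β) / d)².
z_{α} + z_β = 1.645 + 0.674 = 2.319.
n = 2 × (2.319 / 0.56)² = 2 × 4.141² = 2 × 17.15 = 34.3.
Round up to the next whole participant.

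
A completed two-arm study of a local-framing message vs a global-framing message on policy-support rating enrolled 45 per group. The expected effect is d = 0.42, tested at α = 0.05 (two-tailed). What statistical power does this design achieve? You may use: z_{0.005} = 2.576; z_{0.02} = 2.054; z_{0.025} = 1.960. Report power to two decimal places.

power ≈ 0.51

For two equal groups, power = Φ(d·√(n/2) − z_{α/2}).
d·√(n/2) = 0.42 × √(45/2) = 0.42 × 4.743 = 1.992.
z_β = 1.992 − 1.960 = 0.032.
Power = Φ(0.032) = 0.513.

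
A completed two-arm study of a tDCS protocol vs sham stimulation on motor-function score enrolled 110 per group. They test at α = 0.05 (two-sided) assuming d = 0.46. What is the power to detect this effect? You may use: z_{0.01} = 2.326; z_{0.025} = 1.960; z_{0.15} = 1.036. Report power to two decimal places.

power ≈ 0.93

For two equal groups, power = Φ(d·√(n/2) − z_{α/2}).
d·√(n/2) = 0.46 × √(110/2) = 0.46 × 7.416 = 3.411.
z_β = 3.411 − 1.960 = 1.451.
Power = Φ(1.451) = 0.927.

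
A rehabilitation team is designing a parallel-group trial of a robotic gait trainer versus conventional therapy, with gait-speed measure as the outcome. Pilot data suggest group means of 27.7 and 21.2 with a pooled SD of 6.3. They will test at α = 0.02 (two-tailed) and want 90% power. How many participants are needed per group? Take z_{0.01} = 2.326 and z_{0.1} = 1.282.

n = 25 per group

Cohen's d = |M₁ − M₂| / SD_pooled = |27.7 − 21.2| / 6.3 = 6.5 / 6.3 = 1.032.
For two independent groups with equal n: n = 2·((z_{α/2} + z_β) / d)².
z_{α/2} + z_β = 2.326 + 1.282 = 3.608.
n = 2 × (3.608 / 1.032)² = 2 × 3.496² = 2 × 12.22 = 24.4.
Round up to the next whole participant.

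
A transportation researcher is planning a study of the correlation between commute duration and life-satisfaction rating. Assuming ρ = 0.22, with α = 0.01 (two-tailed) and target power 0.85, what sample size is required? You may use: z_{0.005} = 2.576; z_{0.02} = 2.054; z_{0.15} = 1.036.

Fisher's z: C = ½·ln((1+r)/(1−r)) = ½·ln(1.5641) = 0.2237.
n = ((z_{α/2} + z_β)/C)² + 3.
(2.576 + 1.036) / 0.2237 = 3.612 / 0.2237 = 16.147.
n = 16.147² + 3 = 260.71 + 3 = 263.7.
Round up.

n = 264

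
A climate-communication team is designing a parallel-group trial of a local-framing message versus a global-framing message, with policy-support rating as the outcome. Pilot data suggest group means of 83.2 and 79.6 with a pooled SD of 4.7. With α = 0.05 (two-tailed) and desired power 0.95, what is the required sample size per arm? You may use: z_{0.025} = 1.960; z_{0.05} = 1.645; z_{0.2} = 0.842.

n = 45 per group

Cohen's d = |M₁ − M₂| / SD_pooled = |83.2 − 79.6| / 4.7 = 3.6 / 4.7 = 0.766.
For two independent groups with equal n: n = 2·((z_{α/2} + z_β) / d)².
z_{α/2} + z_β = 1.960 + 1.645 = 3.605.
n = 2 × (3.605 / 0.766)² = 2 × 4.706² = 2 × 22.15 = 44.3.
Round up to the next whole participant.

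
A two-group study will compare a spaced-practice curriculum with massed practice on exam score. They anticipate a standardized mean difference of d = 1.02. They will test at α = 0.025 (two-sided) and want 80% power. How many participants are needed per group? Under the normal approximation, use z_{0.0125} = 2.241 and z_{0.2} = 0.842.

n = 19 per group

For two independent groups with equal n: n = 2·((z_{α/2} + z_β) / d)².
z_{α/2} + z_β = 2.241 + 0.842 = 3.083.
n = 2 × (3.083 / 1.02)² = 2 × 3.023² = 2 × 9.14 = 18.3.
Round up to the next whole participant.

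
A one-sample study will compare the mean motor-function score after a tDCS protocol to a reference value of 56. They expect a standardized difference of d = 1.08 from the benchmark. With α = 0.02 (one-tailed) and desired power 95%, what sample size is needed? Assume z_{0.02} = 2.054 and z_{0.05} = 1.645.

For a one-sample test: n = ((z_{α} + z_β) / d)².
z_{α} + z_β = 2.054 + 1.645 = 3.699.
n = (3.699 / 1.08)² = 3.425² = 11.73.
Round up.

n = 12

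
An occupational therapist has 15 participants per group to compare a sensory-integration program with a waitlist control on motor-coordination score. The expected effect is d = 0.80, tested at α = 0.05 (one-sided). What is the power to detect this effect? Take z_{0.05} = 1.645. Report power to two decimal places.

For two equal groups, power = Φ(d·√(n/2) − z_{α}).
d·√(n/2) = 0.80 × √(15/2) = 0.80 × 2.739 = 2.191.
z_β = 2.191 − 1.645 = 0.546.
Power = Φ(0.546) = 0.707.

power ≈ 0.71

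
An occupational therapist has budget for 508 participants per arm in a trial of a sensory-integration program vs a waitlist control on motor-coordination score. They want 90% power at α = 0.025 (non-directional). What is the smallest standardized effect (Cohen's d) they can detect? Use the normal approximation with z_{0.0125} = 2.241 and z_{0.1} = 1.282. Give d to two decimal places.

d_min ≈ 0.22

For two independent groups of n = 508 each: d_min = (z_{α/2} + z_β)·√(2/n).
z-sum = 2.241 + 1.282 = 3.523.
d_min = 3.523 × √(2/508) = 3.523 × 0.0627 = 0.221.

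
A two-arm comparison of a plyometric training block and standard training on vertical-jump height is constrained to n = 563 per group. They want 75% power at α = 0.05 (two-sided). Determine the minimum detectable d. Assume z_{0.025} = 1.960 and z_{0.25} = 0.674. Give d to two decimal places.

d_min ≈ 0.16

For two independent groups of n = 563 each: d_min = (z_{α/2} + z_β)·√(2/n).
z-sum = 1.960 + 0.674 = 2.634.
d_min = 2.634 × √(2/563) = 2.634 × 0.0596 = 0.157.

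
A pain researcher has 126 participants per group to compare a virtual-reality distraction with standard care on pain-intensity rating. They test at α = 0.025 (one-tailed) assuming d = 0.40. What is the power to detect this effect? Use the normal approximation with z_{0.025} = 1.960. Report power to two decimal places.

power ≈ 0.89

For two equal groups, power = Φ(d·√(n/2) − z_{α}).
d·√(n/2) = 0.40 × √(126/2) = 0.40 × 7.937 = 3.175.
z_β = 3.175 − 1.960 = 1.215.
Power = Φ(1.215) = 0.888.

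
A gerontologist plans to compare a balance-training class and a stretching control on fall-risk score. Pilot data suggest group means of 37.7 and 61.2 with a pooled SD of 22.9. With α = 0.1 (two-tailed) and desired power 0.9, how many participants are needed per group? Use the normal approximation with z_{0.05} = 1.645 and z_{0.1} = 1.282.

Cohen's d = |M₁ − M₂| / SD_pooled = |37.7 − 61.2| / 22.9 = 23.5 / 22.9 = 1.026.
For two independent groups with equal n: n = 2·((z_{α/2} + z_β) / d)².
z_{α/2} + z_β = 1.645 + 1.282 = 2.927.
n = 2 × (2.927 / 1.026)² = 2 × 2.853² = 2 × 8.14 = 16.3.
Round up to the next whole participant.

n = 17 per group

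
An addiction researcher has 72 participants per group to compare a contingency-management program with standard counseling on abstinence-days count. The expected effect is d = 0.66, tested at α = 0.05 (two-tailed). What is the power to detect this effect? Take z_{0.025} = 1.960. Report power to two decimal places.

power ≈ 0.98

For two equal groups, power = Φ(d·√(n/2) − z_{α/2}).
d·√(n/2) = 0.66 × √(72/2) = 0.66 × 6.000 = 3.960.
z_β = 3.960 − 1.960 = 2.000.
Power = Φ(2.000) = 0.977.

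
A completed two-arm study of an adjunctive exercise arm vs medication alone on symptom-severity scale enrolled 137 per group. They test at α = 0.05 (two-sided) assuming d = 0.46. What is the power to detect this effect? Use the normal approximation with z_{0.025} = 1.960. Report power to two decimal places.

For two equal groups, power = Φ(d·√(n/2) − z_{α/2}).
d·√(n/2) = 0.46 × √(137/2) = 0.46 × 8.276 = 3.807.
z_β = 3.807 − 1.960 = 1.847.
Power = Φ(1.847) = 0.968.

power ≈ 0.97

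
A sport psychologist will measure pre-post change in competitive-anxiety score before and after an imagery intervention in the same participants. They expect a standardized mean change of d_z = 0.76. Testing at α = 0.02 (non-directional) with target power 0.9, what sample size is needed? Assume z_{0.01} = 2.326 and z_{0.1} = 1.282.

For a paired (one-sample on differences) test: n = ((z_{α/2} + z_β) / d)².
z_{α/2} + z_β = 2.326 + 1.282 = 3.608.
n = (3.608 / 0.76)² = 4.747² = 22.54.
Round up.

n = 23 pairs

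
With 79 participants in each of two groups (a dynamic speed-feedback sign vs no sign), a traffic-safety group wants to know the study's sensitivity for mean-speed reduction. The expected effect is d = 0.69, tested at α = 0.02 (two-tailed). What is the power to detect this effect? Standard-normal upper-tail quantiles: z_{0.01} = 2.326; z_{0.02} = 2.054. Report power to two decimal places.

power ≈ 0.98

For two equal groups, power = Φ(d·√(n/2) − z_{α/2}).
d·√(n/2) = 0.69 × √(79/2) = 0.69 × 6.285 = 4.337.
z_β = 4.337 − 2.326 = 2.011.
Power = Φ(2.011) = 0.978.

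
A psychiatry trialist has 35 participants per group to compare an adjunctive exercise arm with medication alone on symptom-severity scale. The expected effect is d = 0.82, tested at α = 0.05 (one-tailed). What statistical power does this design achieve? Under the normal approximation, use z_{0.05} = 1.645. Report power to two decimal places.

power ≈ 0.96

For two equal groups, power = Φ(d·√(n/2) − z_{α}).
d·√(n/2) = 0.82 × √(35/2) = 0.82 × 4.183 = 3.430.
z_β = 3.430 − 1.645 = 1.785.
Power = Φ(1.785) = 0.963.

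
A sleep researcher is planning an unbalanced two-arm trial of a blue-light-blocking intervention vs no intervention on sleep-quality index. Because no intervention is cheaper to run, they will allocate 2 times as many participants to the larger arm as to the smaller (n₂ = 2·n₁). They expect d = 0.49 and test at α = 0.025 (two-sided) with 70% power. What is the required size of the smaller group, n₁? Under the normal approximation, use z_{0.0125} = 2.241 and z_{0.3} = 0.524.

n₁ = 48

With allocation ratio k = n₂/n₁ = 2, Var(x̄₁−x̄₂) = σ²(1/n₁ + 1/(k·n₁)) = σ²·(k+1)/(k·n₁).
So n₁ = (1 + 1/k)·((z_{α/2} + z_β)/d)² = 1.500 × (2.765/0.49)².
n₁ = 1.500 × 31.84 = 47.8.
Round up: n₁ = 48, giving n₂ = 2 × 48 = 96.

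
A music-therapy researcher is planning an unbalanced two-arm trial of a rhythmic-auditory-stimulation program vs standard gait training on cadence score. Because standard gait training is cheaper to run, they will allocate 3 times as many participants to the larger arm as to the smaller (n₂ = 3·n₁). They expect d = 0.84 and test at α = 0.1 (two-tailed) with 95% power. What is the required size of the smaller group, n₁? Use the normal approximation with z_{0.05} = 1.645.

With allocation ratio k = n₂/n₁ = 3, Var(x̄₁−x̄₂) = σ²(1/n₁ + 1/(k·n₁)) = σ²·(k+1)/(k·n₁).
So n₁ = (1 + 1/k)·((z_{α/2} + z_β)/d)² = 1.333 × (3.290/0.84)².
n₁ = 1.333 × 15.34 = 20.5.
Round up: n₁ = 21, giving n₂ = 3 × 21 = 63.

n₁ = 21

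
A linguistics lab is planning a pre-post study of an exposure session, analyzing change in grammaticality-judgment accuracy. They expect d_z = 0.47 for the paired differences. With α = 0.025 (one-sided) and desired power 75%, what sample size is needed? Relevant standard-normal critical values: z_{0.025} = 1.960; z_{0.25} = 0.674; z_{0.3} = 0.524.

For a paired (one-sample on differences) test: n = ((z_{α} + z_β) / d)².
z_{α} + z_β = 1.960 + 0.674 = 2.634.
n = (2.634 / 0.47)² = 5.604² = 31.41.
Round up.

n = 32 pairs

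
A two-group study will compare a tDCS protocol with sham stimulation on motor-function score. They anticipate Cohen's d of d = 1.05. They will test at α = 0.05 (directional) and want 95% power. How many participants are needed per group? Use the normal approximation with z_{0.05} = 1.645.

n = 20 per group

For two independent groups with equal n: n = 2·((z_{α} + z_β) / d)².
z_{α} + z_β = 1.645 + 1.645 = 3.290.
n = 2 × (3.290 / 1.05)² = 2 × 3.133² = 2 × 9.82 = 19.6.
Round up to the next whole participant.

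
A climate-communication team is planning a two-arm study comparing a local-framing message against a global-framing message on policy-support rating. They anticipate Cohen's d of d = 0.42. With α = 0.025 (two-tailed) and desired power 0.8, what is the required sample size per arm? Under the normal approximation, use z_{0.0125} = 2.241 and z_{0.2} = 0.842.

n = 108 per group

For two independent groups with equal n: n = 2·((z_{α/2} + z_β) / d)².
z_{α/2} + z_β = 2.241 + 0.842 = 3.083.
n = 2 × (3.083 / 0.42)² = 2 × 7.340² = 2 × 53.88 = 107.8.
Round up to the next whole participant.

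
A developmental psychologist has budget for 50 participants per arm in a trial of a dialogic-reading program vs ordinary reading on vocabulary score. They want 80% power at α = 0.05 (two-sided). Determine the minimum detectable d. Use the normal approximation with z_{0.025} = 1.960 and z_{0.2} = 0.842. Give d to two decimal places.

For two independent groups of n = 50 each: d_min = (z_{α/2} + z_β)·√(2/n).
z-sum = 1.960 + 0.842 = 2.802.
d_min = 2.802 × √(2/50) = 2.802 × 0.2000 = 0.560.

d_min ≈ 0.56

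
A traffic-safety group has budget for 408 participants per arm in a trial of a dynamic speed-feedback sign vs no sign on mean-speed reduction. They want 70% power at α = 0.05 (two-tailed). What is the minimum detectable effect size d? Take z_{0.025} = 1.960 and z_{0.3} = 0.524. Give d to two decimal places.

For two independent groups of n = 408 each: d_min = (z_{α/2} + z_β)·√(2/n).
z-sum = 1.960 + 0.524 = 2.484.
d_min = 2.484 × √(2/408) = 2.484 × 0.0700 = 0.174.

d_min ≈ 0.17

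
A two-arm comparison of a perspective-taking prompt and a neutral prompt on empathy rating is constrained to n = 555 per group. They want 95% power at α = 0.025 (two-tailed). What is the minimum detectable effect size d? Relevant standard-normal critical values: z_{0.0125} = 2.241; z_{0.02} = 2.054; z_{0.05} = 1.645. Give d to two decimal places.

For two independent groups of n = 555 each: d_min = (z_{α/2} + z_β)·√(2/n).
z-sum = 2.241 + 1.645 = 3.886.
d_min = 3.886 × √(2/555) = 3.886 × 0.0600 = 0.233.

d_min ≈ 0.23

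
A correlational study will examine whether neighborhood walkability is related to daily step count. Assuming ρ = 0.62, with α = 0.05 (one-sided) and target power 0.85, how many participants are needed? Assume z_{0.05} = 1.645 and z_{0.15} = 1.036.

Fisher's z: C = ½·ln((1+r)/(1−r)) = ½·ln(4.2632) = 0.7250.
n = ((z_{α} + z_β)/C)² + 3.
(1.645 + 1.036) / 0.7250 = 2.681 / 0.7250 = 3.698.
n = 3.698² + 3 = 13.67 + 3 = 16.7.
Round up.

n = 17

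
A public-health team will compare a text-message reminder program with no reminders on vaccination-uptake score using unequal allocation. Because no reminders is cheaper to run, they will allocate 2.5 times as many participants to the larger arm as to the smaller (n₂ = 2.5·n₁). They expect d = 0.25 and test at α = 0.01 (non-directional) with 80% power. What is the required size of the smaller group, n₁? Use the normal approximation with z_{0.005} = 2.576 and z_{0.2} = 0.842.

n₁ = 262

With allocation ratio k = n₂/n₁ = 2.5, Var(x̄₁−x̄₂) = σ²(1/n₁ + 1/(k·n₁)) = σ²·(k+1)/(k·n₁).
So n₁ = (1 + 1/k)·((z_{α/2} + z_β)/d)² = 1.400 × (3.418/0.25)².
n₁ = 1.400 × 186.92 = 261.7.
Round up: n₁ = 262, giving n₂ = 2.5 × 262 = 655.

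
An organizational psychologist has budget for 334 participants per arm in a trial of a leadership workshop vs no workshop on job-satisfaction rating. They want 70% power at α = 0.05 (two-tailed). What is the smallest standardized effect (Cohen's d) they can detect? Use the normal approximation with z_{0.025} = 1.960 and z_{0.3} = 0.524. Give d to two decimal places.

For two independent groups of n = 334 each: d_min = (z_{α/2} + z_β)·√(2/n).
z-sum = 1.960 + 0.524 = 2.484.
d_min = 2.484 × √(2/334) = 2.484 × 0.0774 = 0.192.

d_min ≈ 0.19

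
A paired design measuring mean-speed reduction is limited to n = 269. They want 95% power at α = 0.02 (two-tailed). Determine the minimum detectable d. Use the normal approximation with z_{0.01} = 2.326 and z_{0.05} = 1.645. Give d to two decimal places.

For a single sample (or paired design) of n = 269: d_min = (z_{α/2} + z_β)/√n.
z-sum = 2.326 + 1.645 = 3.971.
d_min = 3.971 / √269 = 3.971 / 16.401 = 0.242.

d_min ≈ 0.24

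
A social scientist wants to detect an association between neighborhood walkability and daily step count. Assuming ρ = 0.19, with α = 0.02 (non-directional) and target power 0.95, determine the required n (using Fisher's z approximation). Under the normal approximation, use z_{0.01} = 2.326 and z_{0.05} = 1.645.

n = 430

Fisher's z: C = ½·ln((1+r)/(1−r)) = ½·ln(1.4691) = 0.1923.
n = ((z_{α/2} + z_β)/C)² + 3.
(2.326 + 1.645) / 0.1923 = 3.971 / 0.1923 = 20.650.
n = 20.650² + 3 = 426.42 + 3 = 429.4.
Round up.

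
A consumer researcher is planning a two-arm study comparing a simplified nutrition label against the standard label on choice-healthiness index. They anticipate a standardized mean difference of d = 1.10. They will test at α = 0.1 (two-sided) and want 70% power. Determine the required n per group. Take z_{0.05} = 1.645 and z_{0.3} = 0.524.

n = 8 per group

For two independent groups with equal n: n = 2·((z_{α/2} + z_β) / d)².
z_{α/2} + z_β = 1.645 + 0.524 = 2.169.
n = 2 × (2.169 / 1.10)² = 2 × 1.972² = 2 × 3.89 = 7.8.
Round up to the next whole participant.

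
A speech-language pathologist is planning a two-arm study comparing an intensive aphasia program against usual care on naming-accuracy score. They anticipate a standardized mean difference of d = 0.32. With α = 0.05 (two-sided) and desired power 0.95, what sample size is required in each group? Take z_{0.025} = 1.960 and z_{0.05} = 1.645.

For two independent groups with equal n: n = 2·((z_{α/2} + z_β) / d)².
z_{α/2} + z_β = 1.960 + 1.645 = 3.605.
n = 2 × (3.605 / 0.32)² = 2 × 11.266² = 2 × 126.91 = 253.8.
Round up to the next whole participant.

n = 254 per group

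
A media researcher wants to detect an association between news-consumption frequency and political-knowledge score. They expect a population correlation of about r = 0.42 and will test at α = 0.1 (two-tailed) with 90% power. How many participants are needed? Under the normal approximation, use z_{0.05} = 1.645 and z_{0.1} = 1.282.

Fisher's z: C = ½·ln((1+r)/(1−r)) = ½·ln(2.4483) = 0.4477.
n = ((z_{α/2} + z_β)/C)² + 3.
(1.645 + 1.282) / 0.4477 = 2.927 / 0.4477 = 6.538.
n = 6.538² + 3 = 42.74 + 3 = 45.7.
Round up.

n = 46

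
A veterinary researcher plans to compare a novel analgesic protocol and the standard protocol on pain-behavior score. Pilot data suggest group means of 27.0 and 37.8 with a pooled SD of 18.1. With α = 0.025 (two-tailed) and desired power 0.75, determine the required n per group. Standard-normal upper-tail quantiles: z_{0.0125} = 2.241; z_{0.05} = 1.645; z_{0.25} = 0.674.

n = 48 per group

Cohen's d = |M₁ − M₂| / SD_pooled = |27.0 − 37.8| / 18.1 = 10.8 / 18.1 = 0.597.
For two independent groups with equal n: n = 2·((z_{α/2} + z_β) / d)².
z_{α/2} + z_β = 2.241 + 0.674 = 2.915.
n = 2 × (2.915 / 0.597)² = 2 × 4.883² = 2 × 23.84 = 47.7.
Round up to the next whole participant.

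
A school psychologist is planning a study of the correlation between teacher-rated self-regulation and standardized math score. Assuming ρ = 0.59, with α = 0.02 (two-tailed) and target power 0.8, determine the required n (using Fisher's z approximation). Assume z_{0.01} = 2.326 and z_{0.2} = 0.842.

Fisher's z: C = ½·ln((1+r)/(1−r)) = ½·ln(3.8780) = 0.6777.
n = ((z_{α/2} + z_β)/C)² + 3.
(2.326 + 0.842) / 0.6777 = 3.168 / 0.6777 = 4.675.
n = 4.675² + 3 = 21.85 + 3 = 24.9.
Round up.

n = 25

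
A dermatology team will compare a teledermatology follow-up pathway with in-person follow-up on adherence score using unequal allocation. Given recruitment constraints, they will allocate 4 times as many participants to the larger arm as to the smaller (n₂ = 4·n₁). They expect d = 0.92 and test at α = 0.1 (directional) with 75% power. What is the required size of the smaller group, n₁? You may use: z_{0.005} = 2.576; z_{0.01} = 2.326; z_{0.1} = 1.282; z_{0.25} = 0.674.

n₁ = 6

With allocation ratio k = n₂/n₁ = 4, Var(x̄₁−x̄₂) = σ²(1/n₁ + 1/(k·n₁)) = σ²·(k+1)/(k·n₁).
So n₁ = (1 + 1/k)·((z_{α} + z_β)/d)² = 1.250 × (1.956/0.92)².
n₁ = 1.250 × 4.52 = 5.7.
Round up: n₁ = 6, giving n₂ = 4 × 6 = 24.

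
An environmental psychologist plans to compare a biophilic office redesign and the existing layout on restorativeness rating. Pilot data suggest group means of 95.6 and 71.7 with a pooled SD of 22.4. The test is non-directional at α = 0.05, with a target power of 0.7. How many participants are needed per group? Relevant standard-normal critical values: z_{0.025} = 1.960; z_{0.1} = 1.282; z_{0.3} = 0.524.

n = 11 per group

Cohen's d = |M₁ − M₂| / SD_pooled = |95.6 − 71.7| / 22.4 = 23.9 / 22.4 = 1.067.
For two independent groups with equal n: n = 2·((z_{α/2} + z_β) / d)².
z_{α/2} + z_β = 1.960 + 0.524 = 2.484.
n = 2 × (2.484 / 1.067)² = 2 × 2.328² = 2 × 5.42 = 10.8.
Round up to the next whole participant.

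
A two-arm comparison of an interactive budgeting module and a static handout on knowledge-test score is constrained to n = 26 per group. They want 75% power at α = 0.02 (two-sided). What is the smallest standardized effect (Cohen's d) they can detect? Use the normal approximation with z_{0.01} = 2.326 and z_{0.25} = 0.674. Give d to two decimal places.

d_min ≈ 0.83

For two independent groups of n = 26 each: d_min = (z_{α/2} + z_β)·√(2/n).
z-sum = 2.326 + 0.674 = 3.000.
d_min = 3.000 × √(2/26) = 3.000 × 0.2774 = 0.832.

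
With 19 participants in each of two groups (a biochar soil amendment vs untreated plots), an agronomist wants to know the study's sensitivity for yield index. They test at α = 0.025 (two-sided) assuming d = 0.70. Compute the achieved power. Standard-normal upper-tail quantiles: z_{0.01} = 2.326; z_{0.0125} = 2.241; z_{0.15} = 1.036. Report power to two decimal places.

power ≈ 0.47

For two equal groups, power = Φ(d·√(n/2) − z_{α/2}).
d·√(n/2) = 0.70 × √(19/2) = 0.70 × 3.082 = 2.158.
z_β = 2.158 − 2.241 = -0.083.
Power = Φ(-0.083) = 0.467.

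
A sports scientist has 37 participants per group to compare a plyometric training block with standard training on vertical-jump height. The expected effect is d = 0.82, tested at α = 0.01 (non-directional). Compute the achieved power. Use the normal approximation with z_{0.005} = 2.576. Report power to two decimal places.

power ≈ 0.83

For two equal groups, power = Φ(d·√(n/2) − z_{α/2}).
d·√(n/2) = 0.82 × √(37/2) = 0.82 × 4.301 = 3.527.
z_β = 3.527 − 2.576 = 0.951.
Power = Φ(0.951) = 0.829.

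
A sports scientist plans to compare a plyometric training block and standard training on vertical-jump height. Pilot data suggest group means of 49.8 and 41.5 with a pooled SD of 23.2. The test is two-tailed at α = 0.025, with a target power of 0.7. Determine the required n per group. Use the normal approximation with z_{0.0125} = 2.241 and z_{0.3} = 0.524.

n = 120 per group

Cohen's d = |M₁ − M₂| / SD_pooled = |49.8 − 41.5| / 23.2 = 8.3 / 23.2 = 0.358.
For two independent groups with equal n: n = 2·((z_{α/2} + z_β) / d)².
z_{α/2} + z_β = 2.241 + 0.524 = 2.765.
n = 2 × (2.765 / 0.358)² = 2 × 7.723² = 2 × 59.65 = 119.3.
Round up to the next whole participant.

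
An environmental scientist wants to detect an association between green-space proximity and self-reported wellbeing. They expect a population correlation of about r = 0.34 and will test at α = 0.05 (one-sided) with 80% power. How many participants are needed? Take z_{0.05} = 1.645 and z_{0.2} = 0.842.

n = 53

Fisher's z: C = ½·ln((1+r)/(1−r)) = ½·ln(2.0303) = 0.3541.
n = ((z_{α} + z_β)/C)² + 3.
(1.645 + 0.842) / 0.3541 = 2.487 / 0.3541 = 7.023.
n = 7.023² + 3 = 49.33 + 3 = 52.3.
Round up.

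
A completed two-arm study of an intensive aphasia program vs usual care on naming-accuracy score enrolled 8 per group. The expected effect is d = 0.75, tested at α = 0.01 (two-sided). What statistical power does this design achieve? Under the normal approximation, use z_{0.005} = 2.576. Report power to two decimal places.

For two equal groups, power = Φ(d·√(n/2) − z_{α/2}).
d·√(n/2) = 0.75 × √(8/2) = 0.75 × 2.000 = 1.500.
z_β = 1.500 − 2.576 = -1.076.
Power = Φ(-1.076) = 0.141.

power ≈ 0.14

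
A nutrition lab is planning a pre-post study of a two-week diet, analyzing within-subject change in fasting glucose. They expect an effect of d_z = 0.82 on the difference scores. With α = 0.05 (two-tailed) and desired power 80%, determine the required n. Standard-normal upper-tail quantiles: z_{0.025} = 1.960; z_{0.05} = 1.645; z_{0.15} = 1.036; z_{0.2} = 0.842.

n = 12 pairs

For a paired (one-sample on differences) test: n = ((z_{α/2} + z_β) / d)².
z_{α/2} + z_β = 1.960 + 0.842 = 2.802.
n = (2.802 / 0.82)² = 3.417² = 11.68.
Round up.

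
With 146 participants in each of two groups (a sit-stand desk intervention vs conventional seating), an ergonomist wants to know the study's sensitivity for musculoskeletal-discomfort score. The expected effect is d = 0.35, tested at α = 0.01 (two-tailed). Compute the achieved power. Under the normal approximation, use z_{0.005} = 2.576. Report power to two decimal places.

power ≈ 0.66

For two equal groups, power = Φ(d·√(n/2) − z_{α/2}).
d·√(n/2) = 0.35 × √(146/2) = 0.35 × 8.544 = 2.990.
z_β = 2.990 − 2.576 = 0.414.
Power = Φ(0.414) = 0.661.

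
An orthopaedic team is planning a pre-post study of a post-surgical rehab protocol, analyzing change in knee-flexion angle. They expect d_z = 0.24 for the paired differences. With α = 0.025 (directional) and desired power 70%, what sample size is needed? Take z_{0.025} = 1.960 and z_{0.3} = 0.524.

n = 108 pairs

For a paired (one-sample on differences) test: n = ((z_{α} + z_β) / d)².
z_{α} + z_β = 1.960 + 0.524 = 2.484.
n = (2.484 / 0.24)² = 10.350² = 107.12.
Round up.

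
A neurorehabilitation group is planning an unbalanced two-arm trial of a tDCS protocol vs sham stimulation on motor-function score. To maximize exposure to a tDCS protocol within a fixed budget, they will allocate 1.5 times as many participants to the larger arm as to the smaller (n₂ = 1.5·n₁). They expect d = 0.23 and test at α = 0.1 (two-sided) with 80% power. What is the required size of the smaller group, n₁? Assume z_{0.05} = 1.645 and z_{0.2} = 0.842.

n₁ = 195

With allocation ratio k = n₂/n₁ = 1.5, Var(x̄₁−x̄₂) = σ²(1/n₁ + 1/(k·n₁)) = σ²·(k+1)/(k·n₁).
So n₁ = (1 + 1/k)·((z_{α/2} + z_β)/d)² = 1.667 × (2.487/0.23)².
n₁ = 1.667 × 116.92 = 194.9.
Round up: n₁ = 195, giving n₂ = ⌈1.5 × 195⌉ = ⌈292.5⌉ = 293.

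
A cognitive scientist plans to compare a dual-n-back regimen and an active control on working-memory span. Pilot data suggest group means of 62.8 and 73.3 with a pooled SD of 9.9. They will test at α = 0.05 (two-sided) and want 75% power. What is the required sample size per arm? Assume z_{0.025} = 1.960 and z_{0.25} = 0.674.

Cohen's d = |M₁ − M₂| / SD_pooled = |62.8 − 73.3| / 9.9 = 10.5 / 9.9 = 1.061.
For two independent groups with equal n: n = 2·((z_{α/2} + z_β) / d)².
z_{α/2} + z_β = 1.960 + 0.674 = 2.634.
n = 2 × (2.634 / 1.061)² = 2 × 2.483² = 2 × 6.16 = 12.3.
Round up to the next whole participant.

n = 13 per group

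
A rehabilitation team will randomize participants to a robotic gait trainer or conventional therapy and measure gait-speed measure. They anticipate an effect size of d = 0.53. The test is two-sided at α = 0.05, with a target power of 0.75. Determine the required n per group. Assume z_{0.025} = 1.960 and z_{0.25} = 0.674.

n = 50 per group

For two independent groups with equal n: n = 2·((z_{α/2} + z_β) / d)².
z_{α/2} + z_β = 1.960 + 0.674 = 2.634.
n = 2 × (2.634 / 0.53)² = 2 × 4.970² = 2 × 24.70 = 49.4.
Round up to the next whole participant.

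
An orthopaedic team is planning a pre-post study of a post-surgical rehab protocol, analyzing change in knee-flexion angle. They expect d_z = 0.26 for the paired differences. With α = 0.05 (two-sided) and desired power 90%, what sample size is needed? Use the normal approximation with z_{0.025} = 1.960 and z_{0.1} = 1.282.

For a paired (one-sample on differences) test: n = ((z_{α/2} + z_β) / d)².
z_{α/2} + z_β = 1.960 + 1.282 = 3.242.
n = (3.242 / 0.26)² = 12.469² = 155.48.
Round up.

n = 156 pairs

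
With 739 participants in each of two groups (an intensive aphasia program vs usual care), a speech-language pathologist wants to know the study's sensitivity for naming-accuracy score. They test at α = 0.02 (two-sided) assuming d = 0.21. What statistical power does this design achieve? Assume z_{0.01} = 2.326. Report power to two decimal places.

For two equal groups, power = Φ(d·√(n/2) − z_{α/2}).
d·√(n/2) = 0.21 × √(739/2) = 0.21 × 19.222 = 4.037.
z_β = 4.037 − 2.326 = 1.711.
Power = Φ(1.711) = 0.956.

power ≈ 0.96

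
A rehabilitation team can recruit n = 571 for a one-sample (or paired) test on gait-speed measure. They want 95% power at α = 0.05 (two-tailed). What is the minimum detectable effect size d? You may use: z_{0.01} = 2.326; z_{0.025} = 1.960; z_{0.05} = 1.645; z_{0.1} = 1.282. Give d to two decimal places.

d_min ≈ 0.15

For a single sample (or paired design) of n = 571: d_min = (z_{α/2} + z_β)/√n.
z-sum = 1.960 + 1.645 = 3.605.
d_min = 3.605 / √571 = 3.605 / 23.896 = 0.151.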